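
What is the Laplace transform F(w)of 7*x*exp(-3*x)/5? 7/(5*(w + 3)^2)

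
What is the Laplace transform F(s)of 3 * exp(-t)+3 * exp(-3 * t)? 3/(s+3)+3/(s+1)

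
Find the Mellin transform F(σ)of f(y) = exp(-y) gamma(σ)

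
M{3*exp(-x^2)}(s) 3*gamma(s/2)/2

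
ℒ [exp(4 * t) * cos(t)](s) (s - 4)/((s - 4)^2 + 1)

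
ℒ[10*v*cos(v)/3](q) 10*(q^2 - 1)/(3*(q^2 + 1)^2)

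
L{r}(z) z^(-2)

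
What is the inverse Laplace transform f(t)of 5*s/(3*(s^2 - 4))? 5*cosh(2*t)/3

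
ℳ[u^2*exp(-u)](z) gamma(z + 2)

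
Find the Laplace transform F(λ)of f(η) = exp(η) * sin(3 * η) 3/((λ - 1)^2 + 9)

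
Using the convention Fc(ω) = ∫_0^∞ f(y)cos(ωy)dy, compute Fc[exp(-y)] 1/(ω^2 + 1)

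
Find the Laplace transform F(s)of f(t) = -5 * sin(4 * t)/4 -5/(s^2 + 16)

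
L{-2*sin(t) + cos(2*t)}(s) s/(s^2 + 4) - 2/(s^2 + 1)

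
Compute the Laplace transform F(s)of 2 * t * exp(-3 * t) 2/(s + 3)^2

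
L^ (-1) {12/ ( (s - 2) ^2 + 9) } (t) 4*exp (2*t)*sin (3*t) 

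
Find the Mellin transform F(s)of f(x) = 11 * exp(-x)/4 11 * gamma(s)/4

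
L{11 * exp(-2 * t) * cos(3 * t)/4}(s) 11 * (s + 2)/(4 * ((s + 2)^2 + 9))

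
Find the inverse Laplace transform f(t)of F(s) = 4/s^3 2*t^2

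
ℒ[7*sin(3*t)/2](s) 21/(2*(s^2 + 9))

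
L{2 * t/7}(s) 2/(7 * s^2)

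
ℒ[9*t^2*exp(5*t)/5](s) 18/(5*(s - 5)^3)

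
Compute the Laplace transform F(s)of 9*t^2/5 18/(5*s^3)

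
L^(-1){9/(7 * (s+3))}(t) 9 * exp(-3 * t)/7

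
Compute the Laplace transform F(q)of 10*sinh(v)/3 10/(3*(q^2 - 1))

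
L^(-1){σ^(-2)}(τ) τ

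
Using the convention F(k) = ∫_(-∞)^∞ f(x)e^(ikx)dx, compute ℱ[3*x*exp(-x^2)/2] 3*I*sqrt(pi)*k*exp(-k^2/4)/4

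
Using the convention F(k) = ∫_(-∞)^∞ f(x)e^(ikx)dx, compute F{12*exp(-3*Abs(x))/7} 72/(7*(k^2 + 9))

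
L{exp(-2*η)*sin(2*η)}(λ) 2/((λ+2)^2+4)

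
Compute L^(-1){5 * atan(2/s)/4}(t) 5 * sin(2 * t)/(4 * t)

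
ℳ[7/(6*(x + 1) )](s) 7*pi*csc(pi*s) /6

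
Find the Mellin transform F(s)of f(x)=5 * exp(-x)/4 5 * gamma(s)/4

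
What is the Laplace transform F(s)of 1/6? 1/(6 * s)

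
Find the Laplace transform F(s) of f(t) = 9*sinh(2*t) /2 9/(s^2-4) 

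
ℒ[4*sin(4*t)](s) 16/(s^2 + 16)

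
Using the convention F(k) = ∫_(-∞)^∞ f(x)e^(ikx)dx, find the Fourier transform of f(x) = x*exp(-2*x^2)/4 sqrt(2)*I*sqrt(pi)*k*exp(-k^2/8)/32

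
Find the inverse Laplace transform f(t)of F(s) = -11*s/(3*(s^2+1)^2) -11*t*sin(t)/6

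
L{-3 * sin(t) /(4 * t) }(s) -3 * atan(1/s) /4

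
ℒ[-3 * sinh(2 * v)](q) -6/(q^2-4)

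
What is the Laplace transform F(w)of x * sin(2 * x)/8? w/(2 * (w^2 + 4)^2)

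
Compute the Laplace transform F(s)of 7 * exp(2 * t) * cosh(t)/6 7 * (s - 2)/(6 * ((s - 2)^2 - 1))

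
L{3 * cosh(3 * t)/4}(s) 3 * s/(4 * (s^2 - 9))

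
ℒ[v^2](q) 2/q^3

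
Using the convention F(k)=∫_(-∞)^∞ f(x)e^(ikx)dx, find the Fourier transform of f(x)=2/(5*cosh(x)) 2*pi/(5*cosh(pi*k/2))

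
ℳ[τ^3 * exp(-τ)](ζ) gamma(ζ + 3)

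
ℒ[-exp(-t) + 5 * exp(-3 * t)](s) 5/(s + 3) - 1/(s + 1)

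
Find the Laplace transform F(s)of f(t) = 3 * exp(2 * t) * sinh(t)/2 3/(2 * ((s - 2)^2 - 1))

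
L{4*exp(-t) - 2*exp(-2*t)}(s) 4/(s + 1) - 2/(s + 2)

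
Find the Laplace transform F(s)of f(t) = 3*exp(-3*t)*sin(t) 3/((s + 3)^2 + 1)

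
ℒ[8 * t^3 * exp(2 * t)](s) 48/(s - 2)^4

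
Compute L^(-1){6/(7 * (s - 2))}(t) 6 * exp(2 * t)/7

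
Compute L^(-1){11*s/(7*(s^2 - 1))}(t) 11*cosh(t)/7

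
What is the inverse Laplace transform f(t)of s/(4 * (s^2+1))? cos(t)/4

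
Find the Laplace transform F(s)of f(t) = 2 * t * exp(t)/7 2/(7 * (s - 1)^2)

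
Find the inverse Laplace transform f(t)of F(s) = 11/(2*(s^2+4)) 11*sin(2*t)/4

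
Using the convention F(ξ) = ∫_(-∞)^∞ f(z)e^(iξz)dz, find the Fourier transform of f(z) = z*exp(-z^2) I*sqrt(pi)*ξ*exp(-ξ^2/4)/2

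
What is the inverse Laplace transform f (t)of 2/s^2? 2 * t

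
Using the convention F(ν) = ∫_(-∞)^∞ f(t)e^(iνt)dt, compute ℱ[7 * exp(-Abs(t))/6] 7/(3 * (ν^2+1))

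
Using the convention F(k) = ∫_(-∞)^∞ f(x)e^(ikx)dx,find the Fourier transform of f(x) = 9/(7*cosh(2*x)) 9*pi/(14*cosh(pi*k/4))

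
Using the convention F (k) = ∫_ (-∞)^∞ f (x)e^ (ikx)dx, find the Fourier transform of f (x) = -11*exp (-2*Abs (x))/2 -22/ (k^2 + 4)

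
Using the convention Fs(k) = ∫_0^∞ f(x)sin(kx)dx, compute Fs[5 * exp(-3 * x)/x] 5 * atan(k/3)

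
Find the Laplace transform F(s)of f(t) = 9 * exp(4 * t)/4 9/(4 * (s - 4))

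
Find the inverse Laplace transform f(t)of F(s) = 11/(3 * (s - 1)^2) 11 * t * exp(t)/3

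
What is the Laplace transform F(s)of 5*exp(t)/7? 5/(7*(s - 1))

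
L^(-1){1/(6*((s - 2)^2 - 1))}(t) exp(2*t)*sinh(t)/6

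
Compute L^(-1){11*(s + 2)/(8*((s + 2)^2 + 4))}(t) 11*exp(-2*t)*cos(2*t)/8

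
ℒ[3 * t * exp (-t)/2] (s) 3/ (2 * (s + 1)^2)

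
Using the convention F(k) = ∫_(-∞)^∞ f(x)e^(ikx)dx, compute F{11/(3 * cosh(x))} 11 * pi/(3 * cosh(pi * k/2))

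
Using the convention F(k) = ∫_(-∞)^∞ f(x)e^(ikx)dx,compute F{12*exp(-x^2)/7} 12*sqrt(pi)*exp(-k^2/4)/7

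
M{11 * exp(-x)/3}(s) 11 * gamma(s)/3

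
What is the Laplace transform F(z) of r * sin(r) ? 2 * z/(z^2+1) ^2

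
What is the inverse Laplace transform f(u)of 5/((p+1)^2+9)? 5*exp(-u)*sin(3*u)/3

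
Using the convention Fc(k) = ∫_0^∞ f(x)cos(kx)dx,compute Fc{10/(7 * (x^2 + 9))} 5 * pi * exp(-3 * k)/21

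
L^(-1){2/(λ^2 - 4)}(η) sinh(2*η)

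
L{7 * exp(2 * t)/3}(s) 7/(3 * (s - 2))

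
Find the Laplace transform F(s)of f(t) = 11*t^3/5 66/(5*s^4)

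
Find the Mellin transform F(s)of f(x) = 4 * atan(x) -2 * pi * sec(pi * s/2)/s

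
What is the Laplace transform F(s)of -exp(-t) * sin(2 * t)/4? -1/(2 * (s + 1)^2 + 8)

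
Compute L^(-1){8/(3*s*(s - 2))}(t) 8*exp(t)*sinh(t)/3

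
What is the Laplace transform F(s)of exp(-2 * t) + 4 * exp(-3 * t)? 1/(s + 2) + 4/(s + 3)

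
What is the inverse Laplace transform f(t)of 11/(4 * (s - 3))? 11 * exp(3 * t)/4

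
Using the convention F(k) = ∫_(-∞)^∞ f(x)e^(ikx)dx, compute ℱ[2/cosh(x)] 2*pi/cosh(pi*k/2)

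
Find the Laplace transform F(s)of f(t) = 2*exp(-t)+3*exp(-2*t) 3/(s+2)+2/(s+1)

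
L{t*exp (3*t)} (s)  (s - 3)^ (-2)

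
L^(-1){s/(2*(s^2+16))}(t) cos(4*t)/2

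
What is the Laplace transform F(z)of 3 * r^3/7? 18/(7 * z^4)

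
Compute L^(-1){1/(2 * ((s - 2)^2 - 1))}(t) exp(2 * t) * sinh(t)/2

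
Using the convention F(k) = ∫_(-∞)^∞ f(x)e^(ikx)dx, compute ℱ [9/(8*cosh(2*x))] 9*pi/(16*cosh(pi*k/4))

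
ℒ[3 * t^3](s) 18/s^4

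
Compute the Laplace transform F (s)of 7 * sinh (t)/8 7/ (8 * (s^2-1))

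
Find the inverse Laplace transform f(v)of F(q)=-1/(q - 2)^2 -v * exp(2 * v)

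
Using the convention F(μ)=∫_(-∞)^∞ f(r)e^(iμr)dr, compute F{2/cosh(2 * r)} pi/cosh(pi * μ/4)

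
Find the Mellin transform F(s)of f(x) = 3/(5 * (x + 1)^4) gamma(s) * gamma(4 - s)/10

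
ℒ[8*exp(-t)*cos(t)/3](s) 8*(s + 1)/(3*((s + 1)^2 + 1))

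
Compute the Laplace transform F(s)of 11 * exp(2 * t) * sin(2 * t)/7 22/(7 * ((s - 2)^2 + 4))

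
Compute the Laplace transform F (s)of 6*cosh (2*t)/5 6*s/ (5*(s^2-4))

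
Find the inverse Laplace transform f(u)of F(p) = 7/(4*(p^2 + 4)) 7*sin(2*u)/8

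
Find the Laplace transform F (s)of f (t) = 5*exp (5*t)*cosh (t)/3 5*(s - 5)/ (3*( (s - 5)^2 - 1))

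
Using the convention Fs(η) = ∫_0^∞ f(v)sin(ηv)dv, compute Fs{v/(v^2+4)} pi*exp(-2*η)/2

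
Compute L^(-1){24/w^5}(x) x^4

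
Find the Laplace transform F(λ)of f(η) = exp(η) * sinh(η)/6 1/(6 * λ * (λ - 2))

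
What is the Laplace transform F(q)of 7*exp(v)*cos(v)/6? 7*(q - 1)/(6*((q - 1)^2 + 1))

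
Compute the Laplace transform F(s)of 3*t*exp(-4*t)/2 3/(2*(s+4)^2)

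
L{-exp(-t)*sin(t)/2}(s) -1/(2*(s + 1)^2 + 2)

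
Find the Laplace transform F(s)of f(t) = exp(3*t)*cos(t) (s - 3)/((s - 3)^2 + 1)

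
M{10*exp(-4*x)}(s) 10*gamma(s)/2^(2*s)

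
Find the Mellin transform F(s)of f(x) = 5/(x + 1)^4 5*gamma(s)*gamma(4 - s)/6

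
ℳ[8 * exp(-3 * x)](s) 8 * gamma(s)/3^s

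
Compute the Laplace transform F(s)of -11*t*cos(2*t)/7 11*(4 - s^2)/(7*(s^2+4)^2)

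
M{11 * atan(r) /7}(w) -11 * pi * sec(pi * w/2) /(14 * w) 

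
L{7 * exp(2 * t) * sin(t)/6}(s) 7/(6 * ((s - 2)^2+1))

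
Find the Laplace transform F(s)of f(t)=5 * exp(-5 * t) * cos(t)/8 5 * (s + 5)/(8 * ((s + 5)^2 + 1))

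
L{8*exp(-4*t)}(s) 8/(s + 4)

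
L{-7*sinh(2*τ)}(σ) -14/(σ^2-4)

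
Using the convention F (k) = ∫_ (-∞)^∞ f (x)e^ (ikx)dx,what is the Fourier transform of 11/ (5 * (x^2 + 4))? 11 * pi * exp (-2 * Abs (k))/10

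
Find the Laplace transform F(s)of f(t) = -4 -4/s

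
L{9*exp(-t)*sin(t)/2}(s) 9/(2*((s+1)^2+1))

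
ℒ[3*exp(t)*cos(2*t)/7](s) 3*(s - 1)/(7*((s - 1)^2 + 4))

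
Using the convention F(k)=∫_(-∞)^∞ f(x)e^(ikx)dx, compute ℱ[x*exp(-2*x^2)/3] sqrt(2)*I*sqrt(pi)*k*exp(-k^2/8)/24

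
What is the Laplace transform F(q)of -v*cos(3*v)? (9 - q^2)/(q^2 + 9)^2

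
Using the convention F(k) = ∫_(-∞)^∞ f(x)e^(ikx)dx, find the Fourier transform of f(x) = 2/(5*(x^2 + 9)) 2*pi*exp(-3*Abs(k))/15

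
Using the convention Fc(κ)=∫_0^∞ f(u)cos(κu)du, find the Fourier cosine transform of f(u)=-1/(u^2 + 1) -pi * exp(-κ)/2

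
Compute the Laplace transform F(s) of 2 2/s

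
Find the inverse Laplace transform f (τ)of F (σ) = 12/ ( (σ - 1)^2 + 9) 4 * exp (τ) * sin (3 * τ)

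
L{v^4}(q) 24/q^5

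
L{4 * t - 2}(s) 4/s^2 - 2/s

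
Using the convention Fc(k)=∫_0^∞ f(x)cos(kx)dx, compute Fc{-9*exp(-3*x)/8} -27/(8*k^2 + 72)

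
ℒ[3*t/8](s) 3/(8*s^2)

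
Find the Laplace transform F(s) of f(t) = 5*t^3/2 15/s^4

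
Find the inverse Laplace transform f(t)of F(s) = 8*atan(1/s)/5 8*sin(t)/(5*t)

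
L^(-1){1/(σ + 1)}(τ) exp(-τ)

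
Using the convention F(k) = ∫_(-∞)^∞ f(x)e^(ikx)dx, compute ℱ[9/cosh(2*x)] 9*pi/(2*cosh(pi*k/4))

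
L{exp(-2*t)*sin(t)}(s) 1/((s + 2)^2 + 1)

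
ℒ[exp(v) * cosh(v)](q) (q - 1)/(q * (q - 2))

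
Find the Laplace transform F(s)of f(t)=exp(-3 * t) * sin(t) 1/((s + 3)^2 + 1)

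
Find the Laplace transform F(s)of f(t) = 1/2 1/(2*s)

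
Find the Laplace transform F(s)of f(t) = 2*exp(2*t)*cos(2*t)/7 2*(s - 2)/(7*((s - 2)^2 + 4))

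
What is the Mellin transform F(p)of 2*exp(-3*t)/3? 2*gamma(p)/(3*3^p)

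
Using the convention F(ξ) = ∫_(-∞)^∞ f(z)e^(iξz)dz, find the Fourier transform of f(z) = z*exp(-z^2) I*sqrt(pi)*ξ*exp(-ξ^2/4)/2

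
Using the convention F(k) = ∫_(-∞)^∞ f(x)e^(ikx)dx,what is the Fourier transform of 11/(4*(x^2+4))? 11*pi*exp(-2*Abs(k))/8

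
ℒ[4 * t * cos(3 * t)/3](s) 4 * (s^2-9)/(3 * (s^2 + 9)^2)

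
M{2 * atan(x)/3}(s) -pi * sec(pi * s/2)/(3 * s)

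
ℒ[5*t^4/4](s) 30/s^5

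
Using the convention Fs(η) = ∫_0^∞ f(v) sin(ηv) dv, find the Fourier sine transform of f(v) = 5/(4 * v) 5 * pi/8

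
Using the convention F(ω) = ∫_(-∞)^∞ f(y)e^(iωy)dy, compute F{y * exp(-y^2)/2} I * sqrt(pi) * ω * exp(-ω^2/4)/4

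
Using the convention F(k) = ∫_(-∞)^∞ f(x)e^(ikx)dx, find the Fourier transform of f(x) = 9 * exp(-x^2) 9 * sqrt(pi) * exp(-k^2/4)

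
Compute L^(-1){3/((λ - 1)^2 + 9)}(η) exp(η)*sin(3*η)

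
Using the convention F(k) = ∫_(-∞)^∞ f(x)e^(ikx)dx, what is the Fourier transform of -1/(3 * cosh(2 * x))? -pi/(6 * cosh(pi * k/4))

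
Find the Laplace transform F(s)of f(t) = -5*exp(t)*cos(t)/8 5*(1 - s)/(8*((s - 1)^2+1))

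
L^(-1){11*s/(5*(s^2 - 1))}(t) 11*cosh(t)/5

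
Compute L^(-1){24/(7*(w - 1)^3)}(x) 12*x^2*exp(x)/7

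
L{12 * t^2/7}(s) 24/(7 * s^3)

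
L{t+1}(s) 1/s+s^(-2)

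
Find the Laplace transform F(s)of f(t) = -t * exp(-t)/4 -1/(4 * (s + 1)^2)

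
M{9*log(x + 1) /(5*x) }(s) -9*pi*csc(pi*s) /(5*s - 5) 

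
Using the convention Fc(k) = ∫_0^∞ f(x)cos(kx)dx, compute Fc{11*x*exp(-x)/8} 11*(1 - k^2)/(8*(k^2 + 1)^2)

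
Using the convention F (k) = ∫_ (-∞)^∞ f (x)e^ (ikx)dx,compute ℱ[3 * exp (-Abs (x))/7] 6/ (7 * (k^2+1))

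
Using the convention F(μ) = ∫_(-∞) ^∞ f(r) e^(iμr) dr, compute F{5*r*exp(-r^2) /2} 5*I*sqrt(pi)*μ*exp(-μ^2/4) /4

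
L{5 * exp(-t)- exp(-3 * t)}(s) 5/(s + 1) - 1/(s + 3)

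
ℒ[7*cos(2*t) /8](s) 7*s/(8*(s^2 + 4) ) 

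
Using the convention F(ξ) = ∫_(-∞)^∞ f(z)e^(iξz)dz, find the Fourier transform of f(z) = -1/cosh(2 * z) -pi/(2 * cosh(pi * ξ/4))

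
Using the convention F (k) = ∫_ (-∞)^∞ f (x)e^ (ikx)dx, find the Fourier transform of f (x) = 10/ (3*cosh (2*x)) 5*pi/ (3*cosh (pi*k/4))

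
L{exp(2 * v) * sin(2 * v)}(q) 2/((q - 2)^2 + 4)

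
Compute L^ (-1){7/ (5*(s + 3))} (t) 7*exp (-3*t)/5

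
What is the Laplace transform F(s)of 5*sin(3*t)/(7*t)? 5*atan(3/s)/7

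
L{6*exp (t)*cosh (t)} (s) 6*(s - 1)/ (s*(s - 2))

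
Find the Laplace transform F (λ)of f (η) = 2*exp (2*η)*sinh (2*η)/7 4/ (7*λ*(λ - 4))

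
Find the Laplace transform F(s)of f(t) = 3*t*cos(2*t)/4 3*(s^2-4)/(4*(s^2 + 4)^2)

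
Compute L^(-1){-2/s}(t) -2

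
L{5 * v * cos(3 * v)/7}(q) 5 * (q^2 - 9)/(7 * (q^2+9)^2)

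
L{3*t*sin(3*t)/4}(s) 9*s/(2*(s^2 + 9)^2)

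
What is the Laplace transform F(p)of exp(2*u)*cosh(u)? (p - 2)/((p - 2)^2-1)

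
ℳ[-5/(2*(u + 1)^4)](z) 5*pi*(z - 3)*(z - 2)*(z - 1)/(12*sin(pi*z))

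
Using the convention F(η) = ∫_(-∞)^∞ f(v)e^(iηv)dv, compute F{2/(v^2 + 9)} 2*pi*exp(-3*Abs(η))/3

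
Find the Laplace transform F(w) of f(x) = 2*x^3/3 4/w^4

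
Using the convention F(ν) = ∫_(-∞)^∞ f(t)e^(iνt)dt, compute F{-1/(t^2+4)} -pi * exp(-2 * Abs(ν))/2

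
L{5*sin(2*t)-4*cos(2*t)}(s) 10/(s^2 + 4)-4*s/(s^2 + 4)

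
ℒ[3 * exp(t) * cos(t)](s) 3 * (s - 1)/((s - 1)^2 + 1)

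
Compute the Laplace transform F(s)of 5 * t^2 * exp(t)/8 5/(4 * (s - 1)^3)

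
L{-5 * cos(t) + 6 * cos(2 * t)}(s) 6 * s/(s^2 + 4) - 5 * s/(s^2 + 1)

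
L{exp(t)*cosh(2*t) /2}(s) (s - 1) /(2*((s - 1) ^2-4) ) 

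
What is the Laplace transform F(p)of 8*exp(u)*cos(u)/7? 8*(p - 1)/(7*((p - 1)^2 + 1))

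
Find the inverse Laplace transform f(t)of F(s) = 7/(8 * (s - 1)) 7 * exp(t)/8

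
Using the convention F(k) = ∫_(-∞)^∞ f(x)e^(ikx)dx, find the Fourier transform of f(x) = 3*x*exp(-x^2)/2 3*I*sqrt(pi)*k*exp(-k^2/4)/4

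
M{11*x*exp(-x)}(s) 11*gamma(s + 1)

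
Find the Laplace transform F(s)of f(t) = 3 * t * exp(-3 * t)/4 3/(4 * (s+3)^2)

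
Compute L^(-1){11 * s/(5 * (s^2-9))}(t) 11 * cosh(3 * t)/5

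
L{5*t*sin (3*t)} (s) 30*s/ (s^2 + 9)^2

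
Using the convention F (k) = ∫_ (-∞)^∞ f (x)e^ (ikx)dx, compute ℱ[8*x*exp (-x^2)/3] 4*I*sqrt (pi)*k*exp (-k^2/4)/3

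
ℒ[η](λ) λ^(-2)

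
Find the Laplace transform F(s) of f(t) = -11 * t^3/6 -11/s^4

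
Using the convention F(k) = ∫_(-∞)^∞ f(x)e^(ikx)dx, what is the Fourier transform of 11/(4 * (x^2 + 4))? 11 * pi * exp(-2 * Abs(k))/8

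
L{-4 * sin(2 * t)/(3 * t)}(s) -4 * atan(2/s)/3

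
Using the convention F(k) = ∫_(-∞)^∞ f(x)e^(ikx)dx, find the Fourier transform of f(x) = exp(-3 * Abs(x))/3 2/(k^2 + 9)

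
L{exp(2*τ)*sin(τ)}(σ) 1/((σ - 2)^2+1)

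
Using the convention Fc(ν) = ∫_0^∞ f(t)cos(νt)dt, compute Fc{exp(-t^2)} sqrt(pi)*exp(-ν^2/4)/2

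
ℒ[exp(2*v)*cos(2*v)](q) (q - 2)/((q - 2)^2 + 4)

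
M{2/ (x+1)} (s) 2 * pi * csc (pi * s)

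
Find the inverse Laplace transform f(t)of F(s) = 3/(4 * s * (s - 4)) 3 * exp(2 * t) * sinh(2 * t)/8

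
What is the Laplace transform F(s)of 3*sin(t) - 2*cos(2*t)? 3/(s^2+1) - 2*s/(s^2+4)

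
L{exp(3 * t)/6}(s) 1/(6 * (s - 3))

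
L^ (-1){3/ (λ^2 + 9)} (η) sin (3*η)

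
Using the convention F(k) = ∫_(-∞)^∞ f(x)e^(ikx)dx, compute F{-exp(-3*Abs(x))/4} -3/(2*k^2 + 18)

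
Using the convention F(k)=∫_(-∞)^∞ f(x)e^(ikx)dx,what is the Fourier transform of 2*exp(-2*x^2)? sqrt(2)*sqrt(pi)*exp(-k^2/8)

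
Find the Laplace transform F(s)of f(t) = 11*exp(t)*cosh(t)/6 11*(s - 1)/(6*s*(s - 2))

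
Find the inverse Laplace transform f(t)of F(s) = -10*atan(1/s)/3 -10*sin(t)/(3*t)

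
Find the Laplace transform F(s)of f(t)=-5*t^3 -30/s^4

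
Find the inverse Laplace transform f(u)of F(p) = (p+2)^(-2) u*exp(-2*u)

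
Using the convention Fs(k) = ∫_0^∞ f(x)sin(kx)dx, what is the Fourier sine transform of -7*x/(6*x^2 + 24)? -7*pi*exp(-2*k)/12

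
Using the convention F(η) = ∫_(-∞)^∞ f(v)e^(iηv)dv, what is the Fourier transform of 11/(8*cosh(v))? 11*pi/(8*cosh(pi*η/2))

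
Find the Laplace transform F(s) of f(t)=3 3/s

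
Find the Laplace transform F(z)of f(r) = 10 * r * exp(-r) 10/(z + 1)^2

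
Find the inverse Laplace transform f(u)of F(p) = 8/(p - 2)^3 4*u^2*exp(2*u)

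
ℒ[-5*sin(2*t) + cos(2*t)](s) s/(s^2 + 4) - 10/(s^2 + 4)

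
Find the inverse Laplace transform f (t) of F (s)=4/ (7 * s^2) 4 * t/7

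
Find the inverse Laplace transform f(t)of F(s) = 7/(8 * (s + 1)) 7 * exp(-t)/8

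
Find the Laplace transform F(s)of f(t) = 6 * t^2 12/s^3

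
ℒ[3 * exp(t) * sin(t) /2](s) 3/(2 * ((s - 1) ^2 + 1) ) 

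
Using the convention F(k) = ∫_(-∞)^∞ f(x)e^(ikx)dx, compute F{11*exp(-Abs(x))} 22/(k^2 + 1)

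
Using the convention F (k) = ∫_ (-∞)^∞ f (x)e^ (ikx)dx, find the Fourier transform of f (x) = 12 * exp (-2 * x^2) 6 * sqrt (2) * sqrt (pi) * exp (-k^2/8)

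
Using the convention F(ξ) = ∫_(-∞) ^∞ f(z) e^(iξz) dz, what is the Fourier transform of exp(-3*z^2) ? sqrt(3)*sqrt(pi)*exp(-ξ^2/12) /3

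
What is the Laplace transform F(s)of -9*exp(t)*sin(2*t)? -18/((s - 1)^2 + 4)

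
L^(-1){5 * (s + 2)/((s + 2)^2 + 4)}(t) 5 * exp(-2 * t) * cos(2 * t)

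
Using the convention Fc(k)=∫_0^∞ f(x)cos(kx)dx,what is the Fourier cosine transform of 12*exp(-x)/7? 12/(7*(k^2 + 1))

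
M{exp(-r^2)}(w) gamma(w/2)/2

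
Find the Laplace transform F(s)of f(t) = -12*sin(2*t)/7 -24/(7*s^2 + 28)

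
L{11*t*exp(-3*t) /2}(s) 11/(2*(s + 3) ^2) 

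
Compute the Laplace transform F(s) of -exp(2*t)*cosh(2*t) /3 (2 - s) /(3*s*(s - 4) ) 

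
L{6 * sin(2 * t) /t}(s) 6 * atan(2/s) 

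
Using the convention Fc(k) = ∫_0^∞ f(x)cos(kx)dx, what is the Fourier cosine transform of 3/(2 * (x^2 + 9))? pi * exp(-3 * k)/4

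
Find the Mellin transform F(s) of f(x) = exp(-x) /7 gamma(s) /7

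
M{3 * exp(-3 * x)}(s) 3^(1 - s) * gamma(s)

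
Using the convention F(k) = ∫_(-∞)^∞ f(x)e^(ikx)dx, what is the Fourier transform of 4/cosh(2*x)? 2*pi/cosh(pi*k/4)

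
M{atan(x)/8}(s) -pi * sec(pi * s/2)/(16 * s)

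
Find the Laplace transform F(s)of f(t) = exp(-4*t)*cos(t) (s + 4)/((s + 4)^2 + 1)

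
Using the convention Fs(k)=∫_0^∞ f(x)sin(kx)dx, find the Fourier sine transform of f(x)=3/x 3*pi/2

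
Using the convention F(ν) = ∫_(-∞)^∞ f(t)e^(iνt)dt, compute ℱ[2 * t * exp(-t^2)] I * sqrt(pi) * ν * exp(-ν^2/4)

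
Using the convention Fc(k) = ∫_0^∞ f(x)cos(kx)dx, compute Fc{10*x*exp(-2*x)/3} 10*(4 - k^2)/(3*(k^2 + 4)^2)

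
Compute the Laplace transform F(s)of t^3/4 3/(2*s^4)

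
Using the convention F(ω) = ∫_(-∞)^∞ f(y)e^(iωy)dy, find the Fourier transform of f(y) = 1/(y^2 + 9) pi*exp(-3*Abs(ω))/3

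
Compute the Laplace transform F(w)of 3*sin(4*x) 12/(w^2 + 16)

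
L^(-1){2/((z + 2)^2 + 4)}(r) exp(-2*r)*sin(2*r)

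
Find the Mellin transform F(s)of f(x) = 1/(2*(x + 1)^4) gamma(s)*gamma(4 - s)/12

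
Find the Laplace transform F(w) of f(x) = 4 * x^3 24/w^4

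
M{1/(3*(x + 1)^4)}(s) gamma(s)*gamma(4 - s)/18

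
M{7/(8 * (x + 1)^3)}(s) 7 * pi * (s - 2) * (s - 1)/(16 * sin(pi * s))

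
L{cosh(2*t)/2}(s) s/(2*(s^2 - 4))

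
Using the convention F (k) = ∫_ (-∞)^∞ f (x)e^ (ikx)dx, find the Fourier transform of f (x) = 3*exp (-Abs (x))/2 3/ (k^2+1)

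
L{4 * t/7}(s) 4/(7 * s^2)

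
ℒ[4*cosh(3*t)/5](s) 4*s/(5*(s^2 - 9))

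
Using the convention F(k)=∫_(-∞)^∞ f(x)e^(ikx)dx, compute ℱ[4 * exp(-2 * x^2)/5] 2 * sqrt(2) * sqrt(pi) * exp(-k^2/8)/5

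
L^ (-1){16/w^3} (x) 8 * x^2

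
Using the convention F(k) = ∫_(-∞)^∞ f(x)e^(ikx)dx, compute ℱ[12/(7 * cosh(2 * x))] 6 * pi/(7 * cosh(pi * k/4))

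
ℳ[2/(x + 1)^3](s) gamma(s)*gamma(3 - s)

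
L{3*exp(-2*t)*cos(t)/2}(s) 3*(s + 2)/(2*((s + 2)^2 + 1))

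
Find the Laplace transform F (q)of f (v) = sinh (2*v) 2/ (q^2 - 4)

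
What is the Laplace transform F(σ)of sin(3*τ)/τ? atan(3/σ)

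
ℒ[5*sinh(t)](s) 5/(s^2 - 1)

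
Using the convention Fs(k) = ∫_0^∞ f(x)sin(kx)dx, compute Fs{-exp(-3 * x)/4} -k/(4 * k^2 + 36)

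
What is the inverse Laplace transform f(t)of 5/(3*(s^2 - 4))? 5*sinh(2*t)/6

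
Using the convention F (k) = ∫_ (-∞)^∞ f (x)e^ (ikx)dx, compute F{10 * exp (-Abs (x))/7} 20/ (7 * (k^2 + 1))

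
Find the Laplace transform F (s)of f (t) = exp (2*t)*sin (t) 1/ ( (s - 2)^2 + 1)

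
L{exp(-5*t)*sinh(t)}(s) 1/((s + 5)^2 - 1)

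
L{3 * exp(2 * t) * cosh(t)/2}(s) 3 * (s - 2)/(2 * ((s - 2)^2 - 1))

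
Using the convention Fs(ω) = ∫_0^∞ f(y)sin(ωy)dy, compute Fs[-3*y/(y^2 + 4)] -3*pi*exp(-2*ω)/2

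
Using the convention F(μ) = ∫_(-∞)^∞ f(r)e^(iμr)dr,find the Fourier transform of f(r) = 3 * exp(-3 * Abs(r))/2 9/(μ^2 + 9)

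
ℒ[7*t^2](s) 14/s^3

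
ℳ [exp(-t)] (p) gamma(p) 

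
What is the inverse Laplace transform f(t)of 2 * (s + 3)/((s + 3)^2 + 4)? 2 * exp(-3 * t) * cos(2 * t)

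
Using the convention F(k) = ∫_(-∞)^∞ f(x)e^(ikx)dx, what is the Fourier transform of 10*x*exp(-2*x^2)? 5*sqrt(2)*I*sqrt(pi)*k*exp(-k^2/8)/4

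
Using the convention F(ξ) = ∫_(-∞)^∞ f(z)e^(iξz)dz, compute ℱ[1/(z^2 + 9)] pi * exp(-3 * Abs(ξ))/3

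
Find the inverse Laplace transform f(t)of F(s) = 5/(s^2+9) 5*sin(3*t)/3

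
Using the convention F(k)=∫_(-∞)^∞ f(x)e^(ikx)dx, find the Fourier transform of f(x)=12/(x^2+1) 12*pi*exp(-Abs(k))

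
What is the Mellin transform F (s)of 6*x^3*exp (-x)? 6*gamma (s + 3)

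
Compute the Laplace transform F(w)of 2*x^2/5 4/(5*w^3)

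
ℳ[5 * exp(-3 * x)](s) 5 * gamma(s)/3^s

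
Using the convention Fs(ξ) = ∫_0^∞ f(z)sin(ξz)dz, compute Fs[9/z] 9 * pi/2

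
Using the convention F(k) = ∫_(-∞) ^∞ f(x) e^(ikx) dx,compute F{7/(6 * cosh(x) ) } 7 * pi/(6 * cosh(pi * k/2) ) 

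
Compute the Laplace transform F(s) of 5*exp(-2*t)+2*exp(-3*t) 5/(s+2)+2/(s+3) 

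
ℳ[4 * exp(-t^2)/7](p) 2 * gamma(p/2)/7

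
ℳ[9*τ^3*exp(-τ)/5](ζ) 9*gamma(ζ+3)/5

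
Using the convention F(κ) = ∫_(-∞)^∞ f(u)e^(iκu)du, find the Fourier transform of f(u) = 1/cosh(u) pi/cosh(pi*κ/2)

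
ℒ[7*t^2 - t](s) 14/s^3 - 1/s^2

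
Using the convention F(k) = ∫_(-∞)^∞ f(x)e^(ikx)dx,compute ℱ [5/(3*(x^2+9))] 5*pi*exp(-3*Abs(k))/9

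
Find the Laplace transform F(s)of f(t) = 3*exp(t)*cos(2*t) 3*(s - 1)/((s - 1)^2 + 4)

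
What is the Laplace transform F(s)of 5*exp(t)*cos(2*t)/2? 5*(s - 1)/(2*((s - 1)^2 + 4))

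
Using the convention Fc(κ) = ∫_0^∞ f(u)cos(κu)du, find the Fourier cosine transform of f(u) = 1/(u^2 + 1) pi*exp(-κ)/2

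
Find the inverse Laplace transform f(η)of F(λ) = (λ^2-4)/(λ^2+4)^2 η*cos(2*η)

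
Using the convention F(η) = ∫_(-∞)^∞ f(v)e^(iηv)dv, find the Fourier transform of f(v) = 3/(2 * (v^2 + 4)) 3 * pi * exp(-2 * Abs(η))/4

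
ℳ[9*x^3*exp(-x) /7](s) 9*gamma(s + 3) /7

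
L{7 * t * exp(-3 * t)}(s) 7/(s + 3)^2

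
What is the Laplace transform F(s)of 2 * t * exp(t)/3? 2/(3 * (s - 1)^2)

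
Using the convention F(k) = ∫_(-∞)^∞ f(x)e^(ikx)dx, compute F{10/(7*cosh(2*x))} 5*pi/(7*cosh(pi*k/4))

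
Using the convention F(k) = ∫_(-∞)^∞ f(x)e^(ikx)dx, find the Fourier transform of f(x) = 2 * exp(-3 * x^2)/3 2 * sqrt(3) * sqrt(pi) * exp(-k^2/12)/9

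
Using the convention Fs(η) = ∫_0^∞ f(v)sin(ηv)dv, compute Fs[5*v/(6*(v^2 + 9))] 5*pi*exp(-3*η)/12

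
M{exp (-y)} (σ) gamma (σ)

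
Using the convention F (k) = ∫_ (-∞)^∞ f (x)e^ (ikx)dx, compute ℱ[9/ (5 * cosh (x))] 9 * pi/ (5 * cosh (pi * k/2))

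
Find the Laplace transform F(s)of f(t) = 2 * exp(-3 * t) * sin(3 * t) 6/((s+3)^2+9)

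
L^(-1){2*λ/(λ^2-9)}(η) 2*cosh(3*η)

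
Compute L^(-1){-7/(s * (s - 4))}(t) -7 * exp(2 * t) * sinh(2 * t)/2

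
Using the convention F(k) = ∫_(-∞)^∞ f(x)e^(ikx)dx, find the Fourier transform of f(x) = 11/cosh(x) 11 * pi/cosh(pi * k/2)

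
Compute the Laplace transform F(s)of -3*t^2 -6/s^3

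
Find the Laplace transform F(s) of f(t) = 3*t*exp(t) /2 3/(2*(s - 1) ^2) 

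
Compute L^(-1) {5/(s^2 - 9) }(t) 5 * sinh(3 * t) /3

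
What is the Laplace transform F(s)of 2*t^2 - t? 4/s^3-1/s^2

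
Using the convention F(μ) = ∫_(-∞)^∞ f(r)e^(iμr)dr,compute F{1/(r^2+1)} pi*exp(-Abs(μ))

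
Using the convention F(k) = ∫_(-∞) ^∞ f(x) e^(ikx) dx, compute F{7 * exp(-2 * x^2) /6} 7 * sqrt(2) * sqrt(pi) * exp(-k^2/8) /12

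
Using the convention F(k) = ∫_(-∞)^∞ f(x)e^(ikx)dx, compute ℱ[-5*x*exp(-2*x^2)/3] -5*sqrt(2)*I*sqrt(pi)*k*exp(-k^2/8)/24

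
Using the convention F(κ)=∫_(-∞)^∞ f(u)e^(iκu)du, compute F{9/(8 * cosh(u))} 9 * pi/(8 * cosh(pi * κ/2))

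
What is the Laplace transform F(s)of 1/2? 1/(2*s)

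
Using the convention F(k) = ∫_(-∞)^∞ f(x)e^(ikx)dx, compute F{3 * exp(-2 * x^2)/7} 3 * sqrt(2) * sqrt(pi) * exp(-k^2/8)/14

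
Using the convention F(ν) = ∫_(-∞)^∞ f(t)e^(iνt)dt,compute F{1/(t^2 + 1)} pi * exp(-Abs(ν))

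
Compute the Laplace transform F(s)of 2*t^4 48/s^5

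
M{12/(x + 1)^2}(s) -12 * pi * (s - 1)/sin(pi * s)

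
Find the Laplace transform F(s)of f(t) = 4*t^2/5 8/(5*s^3)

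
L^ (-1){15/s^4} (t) 5*t^3/2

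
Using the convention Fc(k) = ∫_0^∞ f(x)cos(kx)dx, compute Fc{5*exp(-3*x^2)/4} 5*sqrt(3)*sqrt(pi)*exp(-k^2/12)/24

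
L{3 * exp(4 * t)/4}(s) 3/(4 * (s - 4))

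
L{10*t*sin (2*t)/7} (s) 40*s/ (7*(s^2 + 4)^2)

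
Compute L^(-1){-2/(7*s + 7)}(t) -2*exp(-t)/7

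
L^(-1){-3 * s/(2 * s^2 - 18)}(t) -3 * cosh(3 * t)/2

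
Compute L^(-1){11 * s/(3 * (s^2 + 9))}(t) 11 * cos(3 * t)/3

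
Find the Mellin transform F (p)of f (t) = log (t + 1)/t -pi * csc (pi * p)/ (p - 1)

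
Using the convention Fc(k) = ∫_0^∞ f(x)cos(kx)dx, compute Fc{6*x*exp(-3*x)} 6*(9 - k^2)/(k^2 + 9)^2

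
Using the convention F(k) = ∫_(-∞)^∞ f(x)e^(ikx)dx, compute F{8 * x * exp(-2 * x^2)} sqrt(2) * I * sqrt(pi) * k * exp(-k^2/8)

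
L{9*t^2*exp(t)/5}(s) 18/(5*(s - 1)^3)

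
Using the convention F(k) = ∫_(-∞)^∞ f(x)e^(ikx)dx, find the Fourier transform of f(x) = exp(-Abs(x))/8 1/(4 * (k^2 + 1))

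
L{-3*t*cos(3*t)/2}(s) 3*(9 - s^2)/(2*(s^2 + 9)^2)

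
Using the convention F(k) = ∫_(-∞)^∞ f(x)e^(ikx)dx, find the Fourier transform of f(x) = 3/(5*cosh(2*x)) 3*pi/(10*cosh(pi*k/4))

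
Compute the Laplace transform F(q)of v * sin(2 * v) 4 * q/(q^2+4)^2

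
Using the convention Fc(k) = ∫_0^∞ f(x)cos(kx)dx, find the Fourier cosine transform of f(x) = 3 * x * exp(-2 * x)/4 3 * (4 - k^2)/(4 * (k^2 + 4)^2)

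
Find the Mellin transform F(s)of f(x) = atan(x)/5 -pi*sec(pi*s/2)/(10*s)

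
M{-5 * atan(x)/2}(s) 5 * pi * sec(pi * s/2)/(4 * s)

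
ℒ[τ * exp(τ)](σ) (σ - 1)^(-2)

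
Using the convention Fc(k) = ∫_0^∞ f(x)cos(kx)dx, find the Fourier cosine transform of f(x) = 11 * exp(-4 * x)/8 11/(2 * (k^2 + 16))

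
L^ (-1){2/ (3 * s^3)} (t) t^2/3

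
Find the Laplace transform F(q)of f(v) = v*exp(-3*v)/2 1/(2*(q + 3)^2)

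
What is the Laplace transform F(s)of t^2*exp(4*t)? 2/(s - 4)^3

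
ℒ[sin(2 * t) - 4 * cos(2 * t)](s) 2/(s^2 + 4) - 4 * s/(s^2 + 4)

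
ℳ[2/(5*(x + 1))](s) 2*pi*csc(pi*s)/5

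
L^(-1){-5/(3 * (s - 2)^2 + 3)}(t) -5 * exp(2 * t) * sin(t)/3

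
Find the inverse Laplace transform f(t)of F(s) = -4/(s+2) -4 * exp(-2 * t)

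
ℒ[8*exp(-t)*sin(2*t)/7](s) 16/(7*((s + 1)^2 + 4))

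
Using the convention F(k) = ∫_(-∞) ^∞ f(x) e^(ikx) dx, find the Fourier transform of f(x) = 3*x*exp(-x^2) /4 3*I*sqrt(pi)*k*exp(-k^2/4) /8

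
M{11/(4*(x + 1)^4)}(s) 11*gamma(s)*gamma(4 - s)/24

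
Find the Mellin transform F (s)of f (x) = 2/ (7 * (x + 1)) 2 * pi * csc (pi * s)/7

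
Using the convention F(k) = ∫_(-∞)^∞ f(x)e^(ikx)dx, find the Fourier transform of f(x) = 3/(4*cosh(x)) 3*pi/(4*cosh(pi*k/2))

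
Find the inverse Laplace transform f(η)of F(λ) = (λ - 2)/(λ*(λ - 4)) exp(2*η)*cosh(2*η)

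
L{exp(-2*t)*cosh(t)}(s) (s + 2)/((s + 2)^2 - 1)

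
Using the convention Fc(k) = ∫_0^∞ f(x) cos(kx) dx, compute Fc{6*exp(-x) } 6/(k^2 + 1) 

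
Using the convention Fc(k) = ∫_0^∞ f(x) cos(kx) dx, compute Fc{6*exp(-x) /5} 6/(5*(k^2 + 1) ) 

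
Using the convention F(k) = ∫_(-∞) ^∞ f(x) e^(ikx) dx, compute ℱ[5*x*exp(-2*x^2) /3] 5*sqrt(2)*I*sqrt(pi)*k*exp(-k^2/8) /24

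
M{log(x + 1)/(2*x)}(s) -pi*csc(pi*s)/(2*s - 2)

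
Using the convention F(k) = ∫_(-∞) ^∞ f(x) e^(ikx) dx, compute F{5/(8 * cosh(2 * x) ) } 5 * pi/(16 * cosh(pi * k/4) ) 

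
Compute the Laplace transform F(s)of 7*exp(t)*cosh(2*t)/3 7*(s - 1)/(3*((s - 1)^2-4))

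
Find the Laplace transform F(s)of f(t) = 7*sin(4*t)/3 28/(3*(s^2 + 16))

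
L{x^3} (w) 6/w^4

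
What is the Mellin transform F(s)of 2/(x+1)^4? gamma(s) * gamma(4 - s)/3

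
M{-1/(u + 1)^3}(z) -pi * (z - 2) * (z - 1)/(2 * sin(pi * z))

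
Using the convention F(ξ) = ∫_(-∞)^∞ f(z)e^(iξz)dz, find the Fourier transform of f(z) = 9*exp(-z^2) 9*sqrt(pi)*exp(-ξ^2/4)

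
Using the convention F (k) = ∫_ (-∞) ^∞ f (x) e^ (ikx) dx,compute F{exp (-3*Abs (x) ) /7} 6/ (7*(k^2 + 9) ) 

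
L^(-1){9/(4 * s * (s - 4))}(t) 9 * exp(2 * t) * sinh(2 * t)/8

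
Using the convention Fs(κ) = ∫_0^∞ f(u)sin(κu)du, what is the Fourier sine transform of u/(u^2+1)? pi * exp(-κ)/2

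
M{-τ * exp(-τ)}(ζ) -gamma(ζ + 1)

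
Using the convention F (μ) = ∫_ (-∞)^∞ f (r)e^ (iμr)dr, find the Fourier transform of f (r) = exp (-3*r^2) sqrt (3)*sqrt (pi)*exp (-μ^2/12)/3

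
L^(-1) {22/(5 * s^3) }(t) 11 * t^2/5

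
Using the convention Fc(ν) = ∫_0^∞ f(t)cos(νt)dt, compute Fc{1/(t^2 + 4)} pi*exp(-2*ν)/4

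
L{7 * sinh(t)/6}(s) 7/(6 * (s^2 - 1))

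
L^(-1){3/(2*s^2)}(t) 3*t/2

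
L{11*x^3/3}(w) 22/w^4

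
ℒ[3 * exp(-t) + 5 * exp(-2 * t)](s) 5/(s + 2) + 3/(s + 1)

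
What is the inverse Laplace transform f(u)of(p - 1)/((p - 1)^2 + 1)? exp(u)*cos(u)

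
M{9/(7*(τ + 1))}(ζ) 9*pi*csc(pi*ζ)/7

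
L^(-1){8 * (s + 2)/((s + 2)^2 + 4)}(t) 8 * exp(-2 * t) * cos(2 * t)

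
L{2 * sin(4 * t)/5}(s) 8/(5 * (s^2 + 16))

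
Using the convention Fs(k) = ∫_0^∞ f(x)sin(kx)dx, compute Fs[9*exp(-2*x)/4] 9*k/(4*(k^2 + 4))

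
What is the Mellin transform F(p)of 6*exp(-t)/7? 6*gamma(p)/7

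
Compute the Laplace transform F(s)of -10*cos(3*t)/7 -10*s/(7*s^2+63)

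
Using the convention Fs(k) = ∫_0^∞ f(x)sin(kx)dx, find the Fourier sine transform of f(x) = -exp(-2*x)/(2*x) -atan(k/2)/2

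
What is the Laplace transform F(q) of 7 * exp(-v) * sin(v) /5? 7/(5 * ((q + 1) ^2 + 1) ) 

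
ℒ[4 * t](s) 4/s^2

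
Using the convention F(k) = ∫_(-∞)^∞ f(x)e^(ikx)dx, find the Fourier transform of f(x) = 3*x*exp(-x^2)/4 3*I*sqrt(pi)*k*exp(-k^2/4)/8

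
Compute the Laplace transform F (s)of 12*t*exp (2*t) 12/ (s - 2)^2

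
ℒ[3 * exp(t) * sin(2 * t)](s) 6/((s - 1)^2 + 4)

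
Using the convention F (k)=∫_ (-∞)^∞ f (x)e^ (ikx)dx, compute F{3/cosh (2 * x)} 3 * pi/ (2 * cosh (pi * k/4))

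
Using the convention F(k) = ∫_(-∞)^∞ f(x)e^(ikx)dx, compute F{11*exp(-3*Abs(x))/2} 33/(k^2 + 9)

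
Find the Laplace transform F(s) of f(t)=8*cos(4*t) 8*s/(s^2 + 16) 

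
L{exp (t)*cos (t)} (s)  (s - 1)/ ( (s - 1)^2 + 1)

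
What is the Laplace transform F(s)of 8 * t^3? 48/s^4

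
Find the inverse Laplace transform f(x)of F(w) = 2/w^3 x^2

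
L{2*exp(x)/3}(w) 2/(3*(w - 1))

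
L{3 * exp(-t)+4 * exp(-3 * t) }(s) 3/(s+1)+4/(s+3) 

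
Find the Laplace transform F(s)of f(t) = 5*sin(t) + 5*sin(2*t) 5/(s^2 + 1) + 10/(s^2 + 4)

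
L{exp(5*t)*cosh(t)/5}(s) (s - 5)/(5*((s - 5)^2-1))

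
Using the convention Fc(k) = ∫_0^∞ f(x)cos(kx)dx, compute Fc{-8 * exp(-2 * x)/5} -16/(5 * k^2+20)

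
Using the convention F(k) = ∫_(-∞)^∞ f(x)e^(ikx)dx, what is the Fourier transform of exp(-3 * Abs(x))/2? 3/(k^2 + 9)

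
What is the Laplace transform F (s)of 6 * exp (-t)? 6/ (s + 1)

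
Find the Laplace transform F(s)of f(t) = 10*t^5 1200/s^6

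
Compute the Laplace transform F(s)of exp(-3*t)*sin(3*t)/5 3/(5*((s+3)^2+9))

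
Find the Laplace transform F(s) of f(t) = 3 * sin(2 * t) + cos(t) 6/(s^2 + 4) + s/(s^2 + 1) 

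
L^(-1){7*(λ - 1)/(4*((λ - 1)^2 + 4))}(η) 7*exp(η)*cos(2*η)/4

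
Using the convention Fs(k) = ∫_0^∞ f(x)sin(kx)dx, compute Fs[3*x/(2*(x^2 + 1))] 3*pi*exp(-k)/4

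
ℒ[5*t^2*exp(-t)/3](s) 10/(3*(s + 1)^3)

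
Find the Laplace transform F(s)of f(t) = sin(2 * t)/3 2/(3 * (s^2+4))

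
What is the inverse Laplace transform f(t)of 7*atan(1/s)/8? 7*sin(t)/(8*t)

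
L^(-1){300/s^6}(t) 5*t^5/2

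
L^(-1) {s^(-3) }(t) t^2/2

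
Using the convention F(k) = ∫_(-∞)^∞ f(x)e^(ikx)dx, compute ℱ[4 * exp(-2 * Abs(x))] 16/(k^2 + 4)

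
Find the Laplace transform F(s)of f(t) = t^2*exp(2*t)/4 1/(2*(s - 2)^3)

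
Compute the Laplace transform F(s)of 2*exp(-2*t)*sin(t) 2/((s+2)^2+1)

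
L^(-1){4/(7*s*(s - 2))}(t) 4*exp(t)*sinh(t)/7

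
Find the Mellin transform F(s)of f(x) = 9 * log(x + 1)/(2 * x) -9 * pi * csc(pi * s)/(2 * s - 2)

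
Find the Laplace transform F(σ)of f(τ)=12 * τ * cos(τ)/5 12 * (σ^2 - 1)/(5 * (σ^2 + 1)^2)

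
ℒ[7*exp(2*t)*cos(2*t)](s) 7*(s - 2) /((s - 2) ^2 + 4) 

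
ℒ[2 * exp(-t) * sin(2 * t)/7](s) 4/(7 * ((s + 1)^2 + 4))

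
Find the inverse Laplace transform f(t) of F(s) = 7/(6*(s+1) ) 7*exp(-t) /6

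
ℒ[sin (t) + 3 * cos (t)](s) 3 * s/ (s^2 + 1) + 1/ (s^2 + 1)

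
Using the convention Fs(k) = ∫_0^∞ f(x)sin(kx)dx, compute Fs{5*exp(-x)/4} 5*k/(4*(k^2 + 1))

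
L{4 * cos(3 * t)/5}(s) 4 * s/(5 * (s^2 + 9))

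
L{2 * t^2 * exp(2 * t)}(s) 4/(s - 2)^3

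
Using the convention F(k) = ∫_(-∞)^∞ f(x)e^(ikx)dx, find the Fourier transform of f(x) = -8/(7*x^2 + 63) -8*pi*exp(-3*Abs(k))/21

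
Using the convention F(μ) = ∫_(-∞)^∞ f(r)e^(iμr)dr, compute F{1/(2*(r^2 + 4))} pi*exp(-2*Abs(μ))/4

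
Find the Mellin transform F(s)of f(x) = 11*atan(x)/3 -11*pi*sec(pi*s/2)/(6*s)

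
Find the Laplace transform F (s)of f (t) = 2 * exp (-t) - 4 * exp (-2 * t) 2/ (s + 1) - 4/ (s + 2)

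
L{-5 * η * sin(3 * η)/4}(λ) -15 * λ/(2 * (λ^2+9)^2)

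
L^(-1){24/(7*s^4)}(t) 4*t^3/7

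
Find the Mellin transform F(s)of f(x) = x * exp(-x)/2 gamma(s + 1)/2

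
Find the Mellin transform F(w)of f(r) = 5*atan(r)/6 -5*pi*sec(pi*w/2)/(12*w)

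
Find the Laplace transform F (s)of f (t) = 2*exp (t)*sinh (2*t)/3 4/ (3*( (s - 1)^2 - 4))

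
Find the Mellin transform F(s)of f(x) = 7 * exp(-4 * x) 7 * gamma(s)/4^s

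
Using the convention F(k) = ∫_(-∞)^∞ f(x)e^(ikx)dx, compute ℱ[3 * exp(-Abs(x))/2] 3/(k^2 + 1)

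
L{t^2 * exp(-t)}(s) 2/(s + 1)^3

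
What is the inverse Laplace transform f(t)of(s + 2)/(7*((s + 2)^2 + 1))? exp(-2*t)*cos(t)/7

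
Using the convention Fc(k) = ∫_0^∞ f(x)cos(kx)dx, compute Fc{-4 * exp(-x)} -4/(k^2 + 1)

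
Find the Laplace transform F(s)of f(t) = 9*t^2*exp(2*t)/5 18/(5*(s - 2)^3)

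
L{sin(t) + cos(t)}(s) s/(s^2 + 1) + 1/(s^2 + 1)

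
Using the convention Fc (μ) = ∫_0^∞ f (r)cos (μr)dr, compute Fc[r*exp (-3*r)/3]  (9 - μ^2)/ (3*(μ^2 + 9)^2)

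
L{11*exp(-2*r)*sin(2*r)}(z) 22/((z + 2)^2 + 4)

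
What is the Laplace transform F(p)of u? p^(-2)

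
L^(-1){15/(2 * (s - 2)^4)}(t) 5 * t^3 * exp(2 * t)/4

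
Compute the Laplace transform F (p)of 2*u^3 12/p^4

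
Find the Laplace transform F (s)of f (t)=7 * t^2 14/s^3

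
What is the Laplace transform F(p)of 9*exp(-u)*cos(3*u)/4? 9*(p+1)/(4*((p+1)^2+9))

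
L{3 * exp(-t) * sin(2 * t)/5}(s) 6/(5 * ((s + 1)^2 + 4))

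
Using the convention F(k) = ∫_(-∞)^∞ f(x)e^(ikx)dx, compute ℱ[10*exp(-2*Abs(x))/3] 40/(3*(k^2 + 4))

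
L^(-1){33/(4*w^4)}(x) 11*x^3/8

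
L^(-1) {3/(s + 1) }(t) 3*exp(-t) 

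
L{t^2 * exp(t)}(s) 2/(s - 1)^3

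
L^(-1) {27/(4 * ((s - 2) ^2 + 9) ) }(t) 9 * exp(2 * t) * sin(3 * t) /4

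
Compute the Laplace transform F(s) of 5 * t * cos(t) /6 5 * (s^2-1) /(6 * (s^2 + 1) ^2) 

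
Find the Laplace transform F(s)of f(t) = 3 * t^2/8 3/(4 * s^3)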